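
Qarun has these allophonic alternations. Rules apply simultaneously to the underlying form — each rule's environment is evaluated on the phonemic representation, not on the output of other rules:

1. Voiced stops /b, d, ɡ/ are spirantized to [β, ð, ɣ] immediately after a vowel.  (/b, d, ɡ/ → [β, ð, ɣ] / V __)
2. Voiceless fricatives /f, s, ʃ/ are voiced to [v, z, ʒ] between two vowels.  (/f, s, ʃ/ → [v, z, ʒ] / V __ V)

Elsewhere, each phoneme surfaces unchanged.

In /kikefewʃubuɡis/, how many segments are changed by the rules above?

3

Segments that undergo a rule: /f/ → [v] (rule 2); /b/ → [β] (rule 1); /ɡ/ → [ɣ] (rule 1).
All other segments surface unchanged.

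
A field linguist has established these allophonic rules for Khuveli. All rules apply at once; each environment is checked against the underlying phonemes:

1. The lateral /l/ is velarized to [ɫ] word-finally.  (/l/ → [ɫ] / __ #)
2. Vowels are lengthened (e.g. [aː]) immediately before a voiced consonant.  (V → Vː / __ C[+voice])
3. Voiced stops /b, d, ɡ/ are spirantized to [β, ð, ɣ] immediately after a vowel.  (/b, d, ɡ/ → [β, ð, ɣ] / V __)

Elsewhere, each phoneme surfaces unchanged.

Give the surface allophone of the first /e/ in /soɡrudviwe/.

[e]

/e/ (word-final) fails the environment for rule 2, so it stays [e].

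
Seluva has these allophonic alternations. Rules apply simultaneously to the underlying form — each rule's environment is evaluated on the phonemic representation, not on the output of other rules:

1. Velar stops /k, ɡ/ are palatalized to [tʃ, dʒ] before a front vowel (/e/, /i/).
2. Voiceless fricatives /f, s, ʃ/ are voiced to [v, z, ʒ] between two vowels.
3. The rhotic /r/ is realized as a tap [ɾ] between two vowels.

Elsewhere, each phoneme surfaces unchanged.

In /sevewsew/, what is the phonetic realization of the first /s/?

/s/ — word-initial; rule 2 does not apply here → [s].

[s]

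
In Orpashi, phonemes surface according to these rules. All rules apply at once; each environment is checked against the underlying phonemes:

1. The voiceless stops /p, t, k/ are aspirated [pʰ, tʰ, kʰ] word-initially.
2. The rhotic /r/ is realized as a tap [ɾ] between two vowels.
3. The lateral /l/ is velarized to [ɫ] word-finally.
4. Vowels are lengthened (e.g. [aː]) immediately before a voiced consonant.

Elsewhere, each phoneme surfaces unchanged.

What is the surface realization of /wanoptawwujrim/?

[waːnoptaːwwuːjriːm]

/w/ — not in any rule's target class → [w].
/a/ meets the environment for rule 4 (before a voiced consonant) → [aː].
/n/ stays [n].
/o/ (between /n/ and /p/): rule 4 targets it, but not before a voiced consonant → unchanged [o].
/p/ (between /o/ and /t/) is in the target of rule 1 but the environment (word-initially) is not met → [p].
/t/ (between /p/ and /a/) is in the target of rule 1 but the environment (word-initially) is not met → [t].
/a/ meets the environment for rule 4 (before a voiced consonant) → [aː].
/w/ (between /a/ and /w/): no rule targets it → [w].
/w/ stays [w].
/u/ meets the environment for rule 4 (before a voiced consonant) → [uː].
/j/ (between /u/ and /r/): no rule targets it → [j].
/r/ — between /j/ and /i/; rule 2 does not apply here → [r].
/i/ — between /r/ and /m/, before a voiced consonant — surfaces as [iː] (rule 4).
/m/ (word-final) is unaffected → [m].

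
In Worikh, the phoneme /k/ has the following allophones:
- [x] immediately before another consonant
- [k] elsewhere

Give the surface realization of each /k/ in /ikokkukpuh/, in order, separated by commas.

[k], [x], [k], [x]

Occurrence 1 (position 2): no conditioning environment matches → elsewhere allophone [k].
Occurrence 2 (position 4): immediately before another consonant → [x].
Occurrence 3 (position 5): no conditioning environment matches → elsewhere allophone [k].
Occurrence 4 (position 7): immediately before another consonant → [x].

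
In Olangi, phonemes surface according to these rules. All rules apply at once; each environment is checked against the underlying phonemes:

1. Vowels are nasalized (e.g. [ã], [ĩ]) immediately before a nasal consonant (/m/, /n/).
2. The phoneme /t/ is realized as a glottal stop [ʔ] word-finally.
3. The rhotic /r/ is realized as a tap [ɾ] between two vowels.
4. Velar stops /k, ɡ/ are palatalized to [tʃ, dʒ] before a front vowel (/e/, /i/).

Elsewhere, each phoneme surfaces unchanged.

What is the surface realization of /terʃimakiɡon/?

/t/ (word-initial): rule 2 targets it, but not word-finally → unchanged [t].
/e/ (between /t/ and /r/) is in the target of rule 1 but the environment (before a nasal consonant) is not met → [e].
/r/ (between /e/ and /ʃ/) fails the environment for rule 3, so it stays [r].
/ʃ/ (between /r/ and /i/): no rule targets it → [ʃ].
/i/ (between /ʃ/ and /m/) occurs before a nasal consonant → [ĩ] by rule 1.
/m/ — not in any rule's target class → [m].
/a/ (between /m/ and /k/): rule 1 targets it, but not before a nasal consonant → unchanged [a].
/k/ — between /a/ and /i/, before a front vowel — surfaces as [tʃ] (rule 4).
/i/ (between /k/ and /ɡ/) fails the environment for rule 1, so it stays [i].
/ɡ/ (between /i/ and /o/) is in the target of rule 4 but the environment (before a front vowel) is not met → [ɡ].
/o/ — between /ɡ/ and /n/, before a nasal consonant — surfaces as [õ] (rule 1).
/n/ (word-final): no rule targets it → [n].

[terʃĩmatʃiɡõn]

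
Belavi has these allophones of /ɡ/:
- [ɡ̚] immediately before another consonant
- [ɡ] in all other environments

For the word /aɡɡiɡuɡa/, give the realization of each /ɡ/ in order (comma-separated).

[ɡ̚], [ɡ], [ɡ], [ɡ]

Occurrence 1 (position 2): immediately before another consonant → [ɡ̚].
Occurrence 2 (position 3): no conditioning environment matches → elsewhere allophone [ɡ].
Occurrence 3 (position 5): no conditioning environment matches → elsewhere allophone [ɡ].
Occurrence 4 (position 7): no conditioning environment matches → elsewhere allophone [ɡ].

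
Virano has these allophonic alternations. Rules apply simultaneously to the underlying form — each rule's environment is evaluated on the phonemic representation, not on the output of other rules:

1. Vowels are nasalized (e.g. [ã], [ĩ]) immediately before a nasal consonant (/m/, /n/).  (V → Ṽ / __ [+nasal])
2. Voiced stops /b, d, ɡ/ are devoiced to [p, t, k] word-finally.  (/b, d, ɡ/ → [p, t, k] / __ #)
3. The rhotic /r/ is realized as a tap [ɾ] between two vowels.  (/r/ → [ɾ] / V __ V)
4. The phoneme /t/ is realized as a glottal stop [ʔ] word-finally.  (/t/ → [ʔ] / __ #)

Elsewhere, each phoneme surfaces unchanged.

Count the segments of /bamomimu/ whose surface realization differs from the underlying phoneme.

Segments that undergo a rule: /a/ → [ã] (rule 1); /o/ → [õ] (rule 1); /i/ → [ĩ] (rule 1).
All other segments surface unchanged.

3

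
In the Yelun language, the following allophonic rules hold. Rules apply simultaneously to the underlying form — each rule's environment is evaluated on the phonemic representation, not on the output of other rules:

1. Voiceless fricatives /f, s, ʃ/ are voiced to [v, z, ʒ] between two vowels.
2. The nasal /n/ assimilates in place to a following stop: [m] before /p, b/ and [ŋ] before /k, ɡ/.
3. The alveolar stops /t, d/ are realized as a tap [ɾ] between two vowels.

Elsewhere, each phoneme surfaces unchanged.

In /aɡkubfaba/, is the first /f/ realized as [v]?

No

/f/ (between /b/ and /a/) fails the environment for rule 1, so it stays [f].
The actual realization is [f], not [v].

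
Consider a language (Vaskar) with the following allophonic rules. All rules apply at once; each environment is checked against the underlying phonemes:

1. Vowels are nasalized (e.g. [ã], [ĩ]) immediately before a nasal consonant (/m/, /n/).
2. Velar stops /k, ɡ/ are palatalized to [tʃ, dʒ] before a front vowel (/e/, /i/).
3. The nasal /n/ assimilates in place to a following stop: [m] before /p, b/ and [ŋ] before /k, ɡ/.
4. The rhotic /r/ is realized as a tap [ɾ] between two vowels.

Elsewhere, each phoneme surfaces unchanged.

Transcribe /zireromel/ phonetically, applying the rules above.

[ziɾeɾõmel]

/z/ — not in any rule's target class → [z].
/i/ — between /z/ and /r/; rule 1 does not apply here → [i].
/r/ (between /i/ and /e/): between two vowels, so rule 4 applies → [ɾ].
/e/ (between /r/ and /r/) fails the environment for rule 1, so it stays [e].
/r/ (between /e/ and /o/) occurs between two vowels → [ɾ] by rule 4.
/o/ meets the environment for rule 1 (before a nasal consonant) → [õ].
/m/ stays [m].
/e/ — between /m/ and /l/; rule 1 does not apply here → [e].
/l/ stays [l].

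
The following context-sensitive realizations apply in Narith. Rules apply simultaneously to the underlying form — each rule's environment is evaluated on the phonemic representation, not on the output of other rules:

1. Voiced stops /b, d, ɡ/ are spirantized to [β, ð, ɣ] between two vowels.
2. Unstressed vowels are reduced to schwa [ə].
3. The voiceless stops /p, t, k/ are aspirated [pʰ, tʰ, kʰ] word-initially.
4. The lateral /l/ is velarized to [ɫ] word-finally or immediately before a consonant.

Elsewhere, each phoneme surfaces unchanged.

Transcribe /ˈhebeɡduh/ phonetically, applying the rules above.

/h/ stays [h].
/e/ (between /h/ and /b/): rule 2 targets it, but not in an unstressed syllable → unchanged [e].
/b/ — between /e/ and /e/, between two vowels — surfaces as [β] (rule 1).
/e/ meets the environment for rule 2 (in an unstressed syllable) → [ə].
/ɡ/ (between /e/ and /d/) fails the environment for rule 1, so it stays [ɡ].
/d/ (between /ɡ/ and /u/): rule 1 targets it, but not between two vowels → unchanged [d].
/u/ (between /d/ and /h/) occurs in an unstressed syllable → [ə] by rule 2.
/h/ stays [h].

[ˈheβəɡdəh]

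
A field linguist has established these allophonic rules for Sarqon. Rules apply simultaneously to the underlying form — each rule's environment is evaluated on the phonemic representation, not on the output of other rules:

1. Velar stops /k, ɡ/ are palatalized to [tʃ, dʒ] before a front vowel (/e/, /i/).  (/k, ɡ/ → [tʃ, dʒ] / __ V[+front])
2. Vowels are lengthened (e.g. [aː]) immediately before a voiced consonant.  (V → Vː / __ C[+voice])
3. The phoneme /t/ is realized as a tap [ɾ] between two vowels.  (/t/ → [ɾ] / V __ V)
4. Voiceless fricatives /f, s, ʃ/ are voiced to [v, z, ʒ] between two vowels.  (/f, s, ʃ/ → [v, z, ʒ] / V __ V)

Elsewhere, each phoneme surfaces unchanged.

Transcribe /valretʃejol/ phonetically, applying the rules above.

/a/ meets the environment for rule 2 (before a voiced consonant) → [aː].
/e/ — between /r/ and /t/; rule 2 does not apply here → [e].
/t/ (between /e/ and /ʃ/) fails the environment for rule 3, so it stays [t].
/ʃ/ (between /t/ and /e/) is in the target of rule 4 but the environment (between two vowels) is not met → [ʃ].
/e/ (between /ʃ/ and /j/): before a voiced consonant, so rule 2 applies → [eː].
/o/ (between /j/ and /l/): before a voiced consonant, so rule 2 applies → [oː].

[vaːlretʃeːjoːl]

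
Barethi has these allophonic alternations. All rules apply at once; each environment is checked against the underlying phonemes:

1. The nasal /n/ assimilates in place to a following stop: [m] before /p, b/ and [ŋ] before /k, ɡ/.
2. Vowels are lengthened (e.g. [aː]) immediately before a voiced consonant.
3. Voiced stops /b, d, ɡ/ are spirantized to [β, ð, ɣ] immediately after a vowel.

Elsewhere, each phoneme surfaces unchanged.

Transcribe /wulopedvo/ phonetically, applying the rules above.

[wuːlopeːðvo]

/w/ (word-initial): no rule targets it → [w].
/u/ — between /w/ and /l/, before a voiced consonant — surfaces as [uː] (rule 2).
/l/ (between /u/ and /o/) is unaffected → [l].
/o/ — between /l/ and /p/; rule 2 does not apply here → [o].
/p/ stays [p].
Rule 2 applies to /e/ (between /p/ and /d/: before a voiced consonant) → [eː].
/d/ meets the environment for rule 3 (immediately after a vowel) → [ð].
/v/ (between /d/ and /o/): no rule targets it → [v].
/o/ (word-final): rule 2 targets it, but not before a voiced consonant → unchanged [o].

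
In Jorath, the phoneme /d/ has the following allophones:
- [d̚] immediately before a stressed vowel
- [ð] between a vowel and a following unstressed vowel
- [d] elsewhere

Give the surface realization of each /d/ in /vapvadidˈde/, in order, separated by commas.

Occurrence 1 (position 6): between a vowel and a following unstressed vowel → [ð].
Occurrence 2 (position 8): no conditioning environment matches → elsewhere allophone [d].
Occurrence 3 (position 9): immediately before a stressed vowel → [d̚].

[ð], [d], [d̚]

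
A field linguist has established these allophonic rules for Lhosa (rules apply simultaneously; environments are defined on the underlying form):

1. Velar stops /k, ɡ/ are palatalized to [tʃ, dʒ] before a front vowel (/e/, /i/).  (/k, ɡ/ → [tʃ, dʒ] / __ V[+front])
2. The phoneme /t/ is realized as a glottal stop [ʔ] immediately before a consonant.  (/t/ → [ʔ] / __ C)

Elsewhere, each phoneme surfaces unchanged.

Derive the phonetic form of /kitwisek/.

[tʃiʔwisek]

/k/ meets the environment for rule 1 (before a front vowel) → [tʃ].
/i/ (between /k/ and /t/) is unaffected → [i].
/t/ (between /i/ and /w/): immediately before a consonant, so rule 2 applies → [ʔ].
/w/ (between /t/ and /i/) is unaffected → [w].
/i/ (between /w/ and /s/) is unaffected → [i].
/s/ stays [s].
/e/ stays [e].
/k/ — word-final; rule 1 does not apply here → [k].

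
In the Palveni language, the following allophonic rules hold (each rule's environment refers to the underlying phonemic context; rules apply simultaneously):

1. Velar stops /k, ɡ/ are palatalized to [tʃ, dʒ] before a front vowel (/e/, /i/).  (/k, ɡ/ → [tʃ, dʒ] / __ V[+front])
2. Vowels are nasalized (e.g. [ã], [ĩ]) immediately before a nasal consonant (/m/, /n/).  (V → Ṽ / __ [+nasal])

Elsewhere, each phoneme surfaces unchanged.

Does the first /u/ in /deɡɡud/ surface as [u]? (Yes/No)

/u/ (between /ɡ/ and /d/): rule 2 targets it, but not before a nasal consonant → unchanged [u].
The actual realization is [u], which matches [u].

Yes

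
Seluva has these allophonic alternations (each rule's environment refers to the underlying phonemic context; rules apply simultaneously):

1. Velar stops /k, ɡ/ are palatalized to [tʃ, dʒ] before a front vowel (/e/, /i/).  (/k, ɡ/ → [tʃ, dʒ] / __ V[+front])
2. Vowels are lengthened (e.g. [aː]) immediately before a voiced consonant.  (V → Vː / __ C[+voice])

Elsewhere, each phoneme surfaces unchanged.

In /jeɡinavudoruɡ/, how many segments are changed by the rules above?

Segments that undergo a rule: /e/ → [eː] (rule 2); /ɡ/ → [dʒ] (rule 1); /i/ → [iː] (rule 2); /a/ → [aː] (rule 2); /u/ → [uː] (rule 2); /o/ → [oː] (rule 2); /u/ → [uː] (rule 2).
All other segments surface unchanged.

7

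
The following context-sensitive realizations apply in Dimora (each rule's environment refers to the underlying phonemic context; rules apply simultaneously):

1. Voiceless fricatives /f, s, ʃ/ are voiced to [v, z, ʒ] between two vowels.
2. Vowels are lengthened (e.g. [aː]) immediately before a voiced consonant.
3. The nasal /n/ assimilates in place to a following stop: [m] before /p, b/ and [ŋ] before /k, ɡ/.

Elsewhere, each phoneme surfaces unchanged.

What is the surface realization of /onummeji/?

[oːnuːmmeːji]

/o/ (word-initial) occurs before a voiced consonant → [oː] by rule 2.
/n/ (between /o/ and /u/) fails the environment for rule 3, so it stays [n].
/u/ (between /n/ and /m/): before a voiced consonant, so rule 2 applies → [uː].
/e/ (between /m/ and /j/): before a voiced consonant, so rule 2 applies → [eː].
/i/ (word-final): rule 2 targets it, but not before a voiced consonant → unchanged [i].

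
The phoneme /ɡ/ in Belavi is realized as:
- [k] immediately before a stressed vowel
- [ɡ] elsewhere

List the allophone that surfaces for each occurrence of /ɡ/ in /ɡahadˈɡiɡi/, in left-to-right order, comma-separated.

Occurrence 1 (position 1): no conditioning environment matches → elsewhere allophone [ɡ].
Occurrence 2 (position 6): immediately before a stressed vowel → [k].
Occurrence 3 (position 8): no conditioning environment matches → elsewhere allophone [ɡ].

[ɡ], [k], [ɡ]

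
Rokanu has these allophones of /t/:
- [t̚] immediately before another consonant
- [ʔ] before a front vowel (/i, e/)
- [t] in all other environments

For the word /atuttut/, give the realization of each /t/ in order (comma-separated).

Occurrence 1 (position 2): no conditioning environment matches → elsewhere allophone [t].
Occurrence 2 (position 4): immediately before another consonant → [t̚].
Occurrence 3 (position 5): no conditioning environment matches → elsewhere allophone [t].
Occurrence 4 (position 7): no conditioning environment matches → elsewhere allophone [t].

[t], [t̚], [t], [t]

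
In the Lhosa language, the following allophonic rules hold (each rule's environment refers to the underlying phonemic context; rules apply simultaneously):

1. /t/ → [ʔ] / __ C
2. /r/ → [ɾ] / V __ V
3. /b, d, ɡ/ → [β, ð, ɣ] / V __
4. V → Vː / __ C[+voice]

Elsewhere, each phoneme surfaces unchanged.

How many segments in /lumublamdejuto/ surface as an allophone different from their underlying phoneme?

Segments that undergo a rule: /u/ → [uː] (rule 4); /u/ → [uː] (rule 4); /b/ → [β] (rule 3); /a/ → [aː] (rule 4); /e/ → [eː] (rule 4).
All other segments surface unchanged.

5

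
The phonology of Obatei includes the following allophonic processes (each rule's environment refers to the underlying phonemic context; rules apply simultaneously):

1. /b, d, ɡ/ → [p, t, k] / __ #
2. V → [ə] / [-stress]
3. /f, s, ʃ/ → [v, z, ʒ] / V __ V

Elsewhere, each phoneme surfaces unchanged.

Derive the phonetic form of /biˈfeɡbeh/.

/b/ (word-initial): rule 1 targets it, but not word-finally → unchanged [b].
/i/ (between /b/ and /f/): in an unstressed syllable, so rule 2 applies → [ə].
/f/ meets the environment for rule 3 (between two vowels) → [v].
/e/ (between /f/ and /ɡ/) fails the environment for rule 2, so it stays [e].
/ɡ/ (between /e/ and /b/) fails the environment for rule 1, so it stays [ɡ].
/b/ (between /ɡ/ and /e/) fails the environment for rule 1, so it stays [b].
/e/ (between /b/ and /h/): in an unstressed syllable, so rule 2 applies → [ə].
/h/ (word-final) is unaffected → [h].

[bəˈveɡbəh]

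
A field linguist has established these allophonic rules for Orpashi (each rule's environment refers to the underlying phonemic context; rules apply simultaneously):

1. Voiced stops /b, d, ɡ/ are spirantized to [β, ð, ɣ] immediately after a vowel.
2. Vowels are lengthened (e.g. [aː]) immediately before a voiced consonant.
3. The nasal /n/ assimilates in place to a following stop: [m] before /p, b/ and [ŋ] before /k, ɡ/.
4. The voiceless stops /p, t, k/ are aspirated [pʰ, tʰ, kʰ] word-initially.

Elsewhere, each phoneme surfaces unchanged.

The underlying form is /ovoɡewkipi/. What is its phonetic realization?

[oːvoːɣeːwkipi]

Rule 2 applies to /o/ (word-initial: before a voiced consonant) → [oː].
/o/ meets the environment for rule 2 (before a voiced consonant) → [oː].
/ɡ/ (between /o/ and /e/): immediately after a vowel, so rule 1 applies → [ɣ].
Rule 2 applies to /e/ (between /ɡ/ and /w/: before a voiced consonant) → [eː].
/k/ (between /w/ and /i/) fails the environment for rule 4, so it stays [k].
/i/ (between /k/ and /p/) fails the environment for rule 2, so it stays [i].
/p/ (between /i/ and /i/) is in the target of rule 4 but the environment (word-initially) is not met → [p].
/i/ (word-final) fails the environment for rule 2, so it stays [i].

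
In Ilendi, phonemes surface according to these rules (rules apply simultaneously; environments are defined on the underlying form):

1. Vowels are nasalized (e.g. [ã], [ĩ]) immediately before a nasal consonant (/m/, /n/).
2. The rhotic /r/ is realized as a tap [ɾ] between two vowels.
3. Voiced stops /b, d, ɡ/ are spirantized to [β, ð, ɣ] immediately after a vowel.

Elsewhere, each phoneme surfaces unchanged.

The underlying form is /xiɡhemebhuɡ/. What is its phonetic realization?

/i/ — between /x/ and /ɡ/; rule 1 does not apply here → [i].
Rule 3 applies to /ɡ/ (between /i/ and /h/: immediately after a vowel) → [ɣ].
/e/ meets the environment for rule 1 (before a nasal consonant) → [ẽ].
/e/ (between /m/ and /b/) fails the environment for rule 1, so it stays [e].
/b/ meets the environment for rule 3 (immediately after a vowel) → [β].
/u/ (between /h/ and /ɡ/) fails the environment for rule 1, so it stays [u].
/ɡ/ — word-final, immediately after a vowel — surfaces as [ɣ] (rule 3).

[xiɣhẽmeβhuɣ]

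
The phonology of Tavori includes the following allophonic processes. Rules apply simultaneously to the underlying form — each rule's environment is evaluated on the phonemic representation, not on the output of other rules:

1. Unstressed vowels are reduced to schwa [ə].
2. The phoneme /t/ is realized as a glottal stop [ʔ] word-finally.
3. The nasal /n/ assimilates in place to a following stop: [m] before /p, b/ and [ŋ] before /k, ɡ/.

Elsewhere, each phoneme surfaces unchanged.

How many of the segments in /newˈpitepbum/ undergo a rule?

3

Segments that undergo a rule: /e/ → [ə] (rule 1); /e/ → [ə] (rule 1); /u/ → [ə] (rule 1).
All other segments surface unchanged.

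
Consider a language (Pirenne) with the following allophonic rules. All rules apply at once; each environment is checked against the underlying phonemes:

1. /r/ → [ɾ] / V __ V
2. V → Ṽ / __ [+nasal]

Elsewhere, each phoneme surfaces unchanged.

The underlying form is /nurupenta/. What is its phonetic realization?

[nuɾupẽnta]

/n/ (word-initial): no rule targets it → [n].
/u/ (between /n/ and /r/): rule 2 targets it, but not before a nasal consonant → unchanged [u].
/r/ (between /u/ and /u/) occurs between two vowels → [ɾ] by rule 1.
/u/ (between /r/ and /p/) fails the environment for rule 2, so it stays [u].
/p/ stays [p].
/e/ (between /p/ and /n/) occurs before a nasal consonant → [ẽ] by rule 2.
/n/ stays [n].
/t/ (between /n/ and /a/) is unaffected → [t].
/a/ (word-final) is in the target of rule 2 but the environment (before a nasal consonant) is not met → [a].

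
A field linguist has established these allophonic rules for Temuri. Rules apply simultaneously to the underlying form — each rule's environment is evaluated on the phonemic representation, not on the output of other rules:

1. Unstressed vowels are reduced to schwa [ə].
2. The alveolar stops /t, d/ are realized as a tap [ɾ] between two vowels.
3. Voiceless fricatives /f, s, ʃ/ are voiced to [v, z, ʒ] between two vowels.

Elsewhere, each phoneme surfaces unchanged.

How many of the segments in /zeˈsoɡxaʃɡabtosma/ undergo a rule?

6

Segments that undergo a rule: /e/ → [ə] (rule 1); /s/ → [z] (rule 3); /a/ → [ə] (rule 1); /a/ → [ə] (rule 1); /o/ → [ə] (rule 1); /a/ → [ə] (rule 1).
All other segments surface unchanged.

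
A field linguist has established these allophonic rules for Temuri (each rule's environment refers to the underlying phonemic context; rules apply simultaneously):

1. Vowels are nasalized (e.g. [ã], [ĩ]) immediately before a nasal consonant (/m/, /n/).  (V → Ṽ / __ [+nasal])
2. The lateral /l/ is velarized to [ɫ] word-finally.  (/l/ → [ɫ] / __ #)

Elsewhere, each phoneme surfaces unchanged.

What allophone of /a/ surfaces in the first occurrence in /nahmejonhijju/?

[a]

/a/ — between /n/ and /h/; rule 1 does not apply here → [a].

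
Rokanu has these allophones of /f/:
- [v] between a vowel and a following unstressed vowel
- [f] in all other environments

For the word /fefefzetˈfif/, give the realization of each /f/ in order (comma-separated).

Occurrence 1 (position 1): no conditioning environment matches → elsewhere allophone [f].
Occurrence 2 (position 3): between a vowel and a following unstressed vowel → [v].
Occurrence 3 (position 5): no conditioning environment matches → elsewhere allophone [f].
Occurrence 4 (position 9): no conditioning environment matches → elsewhere allophone [f].
Occurrence 5 (position 11): no conditioning environment matches → elsewhere allophone [f].

[f], [v], [f], [f], [f]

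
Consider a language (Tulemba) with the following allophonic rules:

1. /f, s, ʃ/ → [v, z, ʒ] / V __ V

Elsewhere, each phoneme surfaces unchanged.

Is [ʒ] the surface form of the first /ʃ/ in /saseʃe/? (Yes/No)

/ʃ/ — between /e/ and /e/, between two vowels — surfaces as [ʒ] (rule 1).
The actual realization is [ʒ], which matches [ʒ].

Yes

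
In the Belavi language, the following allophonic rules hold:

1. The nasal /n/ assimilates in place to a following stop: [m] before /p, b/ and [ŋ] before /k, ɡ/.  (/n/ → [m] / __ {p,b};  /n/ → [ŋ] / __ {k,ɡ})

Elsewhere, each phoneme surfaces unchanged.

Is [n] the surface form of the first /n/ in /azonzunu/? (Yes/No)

Yes

/n/ — between /o/ and /z/; rule 1 does not apply here → [n].
The actual realization is [n], which matches [n].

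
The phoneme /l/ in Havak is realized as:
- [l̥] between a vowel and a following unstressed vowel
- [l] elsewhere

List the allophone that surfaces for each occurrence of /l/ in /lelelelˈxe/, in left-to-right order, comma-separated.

[l], [l̥], [l̥], [l]

Occurrence 1 (position 1): no conditioning environment matches → elsewhere allophone [l].
Occurrence 2 (position 3): between a vowel and a following unstressed vowel → [l̥].
Occurrence 3 (position 5): between a vowel and a following unstressed vowel → [l̥].
Occurrence 4 (position 7): no conditioning environment matches → elsewhere allophone [l].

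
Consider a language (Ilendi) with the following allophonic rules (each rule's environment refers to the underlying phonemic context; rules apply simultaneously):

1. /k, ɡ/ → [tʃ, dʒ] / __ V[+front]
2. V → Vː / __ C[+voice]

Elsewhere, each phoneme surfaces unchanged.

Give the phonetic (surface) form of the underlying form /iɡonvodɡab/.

[iːɡoːnvoːdɡaːb]

/i/ (word-initial) occurs before a voiced consonant → [iː] by rule 2.
/ɡ/ — between /i/ and /o/; rule 1 does not apply here → [ɡ].
/o/ — between /ɡ/ and /n/, before a voiced consonant — surfaces as [oː] (rule 2).
/n/ (between /o/ and /v/) is unaffected → [n].
/v/ (between /n/ and /o/) is unaffected → [v].
/o/ (between /v/ and /d/): before a voiced consonant, so rule 2 applies → [oː].
/d/ — not in any rule's target class → [d].
/ɡ/ (between /d/ and /a/): rule 1 targets it, but not before a front vowel → unchanged [ɡ].
/a/ — between /ɡ/ and /b/, before a voiced consonant — surfaces as [aː] (rule 2).
/b/ — not in any rule's target class → [b].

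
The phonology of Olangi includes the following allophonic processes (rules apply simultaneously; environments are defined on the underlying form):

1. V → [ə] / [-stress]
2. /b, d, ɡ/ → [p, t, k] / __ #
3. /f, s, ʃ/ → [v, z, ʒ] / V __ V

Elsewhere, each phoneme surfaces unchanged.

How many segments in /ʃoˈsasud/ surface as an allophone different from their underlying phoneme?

5

Segments that undergo a rule: /o/ → [ə] (rule 1); /s/ → [z] (rule 3); /s/ → [z] (rule 3); /u/ → [ə] (rule 1); /d/ → [t] (rule 2).
All other segments surface unchanged.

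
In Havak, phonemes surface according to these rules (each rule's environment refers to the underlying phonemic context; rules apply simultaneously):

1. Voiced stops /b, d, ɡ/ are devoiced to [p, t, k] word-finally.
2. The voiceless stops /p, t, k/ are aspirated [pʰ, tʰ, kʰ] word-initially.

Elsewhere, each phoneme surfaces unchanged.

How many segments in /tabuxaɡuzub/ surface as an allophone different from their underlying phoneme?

2

Segments that undergo a rule: /t/ → [tʰ] (rule 2); /b/ → [p] (rule 1).
All other segments surface unchanged.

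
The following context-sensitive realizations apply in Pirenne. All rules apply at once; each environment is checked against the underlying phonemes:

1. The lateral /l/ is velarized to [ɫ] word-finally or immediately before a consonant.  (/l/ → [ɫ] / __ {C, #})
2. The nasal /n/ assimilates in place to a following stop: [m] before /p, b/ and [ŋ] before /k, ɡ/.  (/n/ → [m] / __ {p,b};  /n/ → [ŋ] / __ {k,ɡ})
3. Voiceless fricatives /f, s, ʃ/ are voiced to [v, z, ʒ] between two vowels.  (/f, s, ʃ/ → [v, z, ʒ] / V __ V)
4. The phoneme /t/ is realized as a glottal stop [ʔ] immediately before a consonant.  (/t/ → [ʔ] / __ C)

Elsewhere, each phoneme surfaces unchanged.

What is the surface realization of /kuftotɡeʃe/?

/k/ (word-initial) is unaffected → [k].
/u/ — not in any rule's target class → [u].
/f/ (between /u/ and /t/): rule 3 targets it, but not between two vowels → unchanged [f].
/t/ (between /f/ and /o/) fails the environment for rule 4, so it stays [t].
/o/ stays [o].
/t/ meets the environment for rule 4 (immediately before a consonant) → [ʔ].
/ɡ/ — not in any rule's target class → [ɡ].
/e/ (between /ɡ/ and /ʃ/): no rule targets it → [e].
/ʃ/ (between /e/ and /e/) occurs between two vowels → [ʒ] by rule 3.
/e/ — not in any rule's target class → [e].

[kuftoʔɡeʒe]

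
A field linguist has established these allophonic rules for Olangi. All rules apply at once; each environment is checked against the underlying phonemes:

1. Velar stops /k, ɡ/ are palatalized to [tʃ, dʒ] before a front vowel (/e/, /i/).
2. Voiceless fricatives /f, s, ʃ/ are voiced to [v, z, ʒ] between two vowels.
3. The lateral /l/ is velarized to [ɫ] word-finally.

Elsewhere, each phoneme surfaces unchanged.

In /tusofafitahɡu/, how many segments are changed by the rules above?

3

Segments that undergo a rule: /s/ → [z] (rule 2); /f/ → [v] (rule 2); /f/ → [v] (rule 2).
All other segments surface unchanged.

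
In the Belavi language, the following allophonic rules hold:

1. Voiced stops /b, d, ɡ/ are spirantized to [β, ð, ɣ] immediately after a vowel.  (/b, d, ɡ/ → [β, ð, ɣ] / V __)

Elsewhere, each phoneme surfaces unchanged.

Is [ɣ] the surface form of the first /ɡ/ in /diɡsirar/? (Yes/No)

Yes

Rule 1 applies to /ɡ/ (between /i/ and /s/: immediately after a vowel) → [ɣ].
The actual realization is [ɣ], which matches [ɣ].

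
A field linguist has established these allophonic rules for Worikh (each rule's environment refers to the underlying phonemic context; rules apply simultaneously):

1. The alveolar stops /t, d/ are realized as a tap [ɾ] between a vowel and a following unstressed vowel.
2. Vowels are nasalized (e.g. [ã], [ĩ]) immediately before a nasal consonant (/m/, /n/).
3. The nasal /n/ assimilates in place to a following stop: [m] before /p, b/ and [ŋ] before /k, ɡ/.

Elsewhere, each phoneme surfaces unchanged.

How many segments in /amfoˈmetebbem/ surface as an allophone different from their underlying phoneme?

4

Segments that undergo a rule: /a/ → [ã] (rule 2); /o/ → [õ] (rule 2); /t/ → [ɾ] (rule 1); /e/ → [ẽ] (rule 2).
All other segments surface unchanged.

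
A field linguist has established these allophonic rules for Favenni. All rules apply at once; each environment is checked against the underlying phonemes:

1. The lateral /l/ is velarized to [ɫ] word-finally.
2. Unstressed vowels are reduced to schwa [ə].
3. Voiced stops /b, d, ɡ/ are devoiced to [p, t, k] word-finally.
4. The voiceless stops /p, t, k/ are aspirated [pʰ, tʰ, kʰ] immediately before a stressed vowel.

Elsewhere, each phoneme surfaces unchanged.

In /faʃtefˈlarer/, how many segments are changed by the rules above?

3

Segments that undergo a rule: /a/ → [ə] (rule 2); /e/ → [ə] (rule 2); /e/ → [ə] (rule 2).
All other segments surface unchanged.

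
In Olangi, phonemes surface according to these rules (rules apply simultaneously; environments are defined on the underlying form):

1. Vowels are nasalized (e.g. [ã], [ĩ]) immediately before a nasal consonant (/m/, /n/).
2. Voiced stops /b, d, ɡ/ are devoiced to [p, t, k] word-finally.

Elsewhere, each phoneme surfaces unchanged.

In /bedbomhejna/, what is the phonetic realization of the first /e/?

[e]

/e/ — between /b/ and /d/; rule 1 does not apply here → [e].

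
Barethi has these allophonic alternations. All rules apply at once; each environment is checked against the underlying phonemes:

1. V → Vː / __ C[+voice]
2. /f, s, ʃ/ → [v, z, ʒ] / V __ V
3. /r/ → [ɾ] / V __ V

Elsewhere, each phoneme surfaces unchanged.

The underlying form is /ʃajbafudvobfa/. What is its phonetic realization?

/ʃ/ — word-initial; rule 2 does not apply here → [ʃ].
/a/ (between /ʃ/ and /j/): before a voiced consonant, so rule 1 applies → [aː].
/j/ (between /a/ and /b/): no rule targets it → [j].
/b/ — not in any rule's target class → [b].
/a/ (between /b/ and /f/) is in the target of rule 1 but the environment (before a voiced consonant) is not met → [a].
/f/ (between /a/ and /u/): between two vowels, so rule 2 applies → [v].
/u/ (between /f/ and /d/): before a voiced consonant, so rule 1 applies → [uː].
/d/ stays [d].
/v/ — not in any rule's target class → [v].
Rule 1 applies to /o/ (between /v/ and /b/: before a voiced consonant) → [oː].
/b/ — not in any rule's target class → [b].
/f/ (between /b/ and /a/) is in the target of rule 2 but the environment (between two vowels) is not met → [f].
/a/ (word-final) is in the target of rule 1 but the environment (before a voiced consonant) is not met → [a].

[ʃaːjbavuːdvoːbfa]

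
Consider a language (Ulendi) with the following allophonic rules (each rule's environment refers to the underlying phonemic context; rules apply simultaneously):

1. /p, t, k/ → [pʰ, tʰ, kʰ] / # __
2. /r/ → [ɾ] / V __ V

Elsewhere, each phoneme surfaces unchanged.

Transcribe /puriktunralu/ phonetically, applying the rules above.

/p/ meets the environment for rule 1 (word-initially) → [pʰ].
/u/ stays [u].
Rule 2 applies to /r/ (between /u/ and /i/: between two vowels) → [ɾ].
/i/ (between /r/ and /k/) is unaffected → [i].
/k/ (between /i/ and /t/) is in the target of rule 1 but the environment (word-initially) is not met → [k].
/t/ (between /k/ and /u/) fails the environment for rule 1, so it stays [t].
/u/ (between /t/ and /n/): no rule targets it → [u].
/n/ — not in any rule's target class → [n].
/r/ — between /n/ and /a/; rule 2 does not apply here → [r].
/a/ — not in any rule's target class → [a].
/l/ stays [l].
/u/ — not in any rule's target class → [u].

[pʰuɾiktunralu]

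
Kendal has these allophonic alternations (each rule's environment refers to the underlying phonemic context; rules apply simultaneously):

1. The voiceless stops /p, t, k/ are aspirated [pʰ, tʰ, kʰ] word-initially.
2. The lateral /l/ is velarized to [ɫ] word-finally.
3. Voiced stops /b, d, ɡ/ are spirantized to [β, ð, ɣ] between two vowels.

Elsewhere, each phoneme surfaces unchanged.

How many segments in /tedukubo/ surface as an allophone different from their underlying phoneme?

3

Segments that undergo a rule: /t/ → [tʰ] (rule 1); /d/ → [ð] (rule 3); /b/ → [β] (rule 3).
All other segments surface unchanged.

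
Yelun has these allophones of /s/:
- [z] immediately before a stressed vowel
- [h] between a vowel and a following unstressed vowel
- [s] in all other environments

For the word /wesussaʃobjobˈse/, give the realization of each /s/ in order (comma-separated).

[h], [s], [s], [z]

Occurrence 1 (position 3): between a vowel and a following unstressed vowel → [h].
Occurrence 2 (position 5): no conditioning environment matches → elsewhere allophone [s].
Occurrence 3 (position 6): no conditioning environment matches → elsewhere allophone [s].
Occurrence 4 (position 14): immediately before a stressed vowel → [z].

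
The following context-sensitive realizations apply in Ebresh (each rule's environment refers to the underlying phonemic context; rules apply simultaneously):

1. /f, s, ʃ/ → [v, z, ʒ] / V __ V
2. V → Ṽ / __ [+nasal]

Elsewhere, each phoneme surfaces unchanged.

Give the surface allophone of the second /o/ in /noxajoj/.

[o]

/o/ (between /j/ and /j/) fails the environment for rule 2, so it stays [o].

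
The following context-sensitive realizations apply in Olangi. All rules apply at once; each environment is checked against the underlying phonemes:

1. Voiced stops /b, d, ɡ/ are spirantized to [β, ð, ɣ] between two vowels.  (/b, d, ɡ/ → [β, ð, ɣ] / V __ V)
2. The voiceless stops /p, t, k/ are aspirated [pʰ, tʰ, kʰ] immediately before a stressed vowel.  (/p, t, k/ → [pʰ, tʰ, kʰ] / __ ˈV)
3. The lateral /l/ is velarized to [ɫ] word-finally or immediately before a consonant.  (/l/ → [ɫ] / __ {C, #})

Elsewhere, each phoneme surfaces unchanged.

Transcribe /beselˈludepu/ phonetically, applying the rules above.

[beseɫˈluðepu]

/b/ (word-initial) fails the environment for rule 1, so it stays [b].
/e/ — not in any rule's target class → [e].
/s/ — not in any rule's target class → [s].
/e/ stays [e].
/l/ meets the environment for rule 3 (word-finally or immediately before a consonant) → [ɫ].
/l/ (between /l/ and /u/) fails the environment for rule 3, so it stays [l].
/u/ (between /l/ and /d/) is unaffected → [u].
/d/ (between /u/ and /e/) occurs between two vowels → [ð] by rule 1.
/e/ (between /d/ and /p/) is unaffected → [e].
/p/ — between /e/ and /u/; rule 2 does not apply here → [p].
/u/ (word-final): no rule targets it → [u].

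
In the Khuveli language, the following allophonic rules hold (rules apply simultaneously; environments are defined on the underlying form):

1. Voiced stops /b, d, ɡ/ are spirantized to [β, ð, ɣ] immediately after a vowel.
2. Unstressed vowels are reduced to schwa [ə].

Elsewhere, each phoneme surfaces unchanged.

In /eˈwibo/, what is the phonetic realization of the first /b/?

[β]

/b/ (between /i/ and /o/) occurs immediately after a vowel → [β] by rule 1.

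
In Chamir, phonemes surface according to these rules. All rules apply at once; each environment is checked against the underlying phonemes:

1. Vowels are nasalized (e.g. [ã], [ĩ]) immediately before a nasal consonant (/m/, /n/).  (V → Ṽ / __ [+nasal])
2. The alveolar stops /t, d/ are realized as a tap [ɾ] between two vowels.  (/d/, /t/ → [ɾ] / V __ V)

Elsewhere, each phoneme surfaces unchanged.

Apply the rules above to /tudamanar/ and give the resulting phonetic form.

/t/ — word-initial; rule 2 does not apply here → [t].
/u/ (between /t/ and /d/) is in the target of rule 1 but the environment (before a nasal consonant) is not met → [u].
/d/ (between /u/ and /a/): between two vowels, so rule 2 applies → [ɾ].
/a/ (between /d/ and /m/): before a nasal consonant, so rule 1 applies → [ã].
/m/ (between /a/ and /a/) is unaffected → [m].
/a/ — between /m/ and /n/, before a nasal consonant — surfaces as [ã] (rule 1).
/n/ (between /a/ and /a/): no rule targets it → [n].
/a/ (between /n/ and /r/): rule 1 targets it, but not before a nasal consonant → unchanged [a].
/r/ (word-final) is unaffected → [r].

[tuɾãmãnar]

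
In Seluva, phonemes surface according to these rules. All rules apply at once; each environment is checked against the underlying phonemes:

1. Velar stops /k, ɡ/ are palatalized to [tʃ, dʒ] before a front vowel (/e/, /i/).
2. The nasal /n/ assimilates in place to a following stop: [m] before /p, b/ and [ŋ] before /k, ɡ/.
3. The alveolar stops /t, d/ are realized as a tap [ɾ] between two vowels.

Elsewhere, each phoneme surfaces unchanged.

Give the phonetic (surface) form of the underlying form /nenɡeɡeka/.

[neŋdʒedʒeka]

/n/ (word-initial) is in the target of rule 2 but the environment (before a labial or velar stop) is not met → [n].
/e/ (between /n/ and /n/): no rule targets it → [e].
Rule 2 applies to /n/ (between /e/ and /ɡ/: before a labial or velar stop) → [ŋ].
/ɡ/ meets the environment for rule 1 (before a front vowel) → [dʒ].
/e/ — not in any rule's target class → [e].
/ɡ/ — between /e/ and /e/, before a front vowel — surfaces as [dʒ] (rule 1).
/e/ stays [e].
/k/ (between /e/ and /a/): rule 1 targets it, but not before a front vowel → unchanged [k].
/a/ stays [a].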